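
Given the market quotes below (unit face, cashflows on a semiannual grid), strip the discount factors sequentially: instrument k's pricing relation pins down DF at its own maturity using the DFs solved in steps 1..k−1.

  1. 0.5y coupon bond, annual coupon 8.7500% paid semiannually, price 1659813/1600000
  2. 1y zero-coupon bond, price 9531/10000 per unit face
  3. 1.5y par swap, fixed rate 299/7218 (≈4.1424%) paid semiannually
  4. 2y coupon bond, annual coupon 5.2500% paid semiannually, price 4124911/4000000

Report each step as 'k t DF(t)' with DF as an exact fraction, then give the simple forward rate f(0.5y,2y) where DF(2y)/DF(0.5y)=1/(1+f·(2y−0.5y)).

step 1 [0.5y] bond c/2=7/160: DF=(1659813/1600000 − 7/160·(0))/(1+7/160) = 9939/10000 ≈ 0.993900
step 2 [1y] zero: DF = P = 9531/10000 ≈ 0.953100
step 3 [1.5y] swap r/2=299/14436: DF=(1 − 299/14436·(0.993900+0.953100))/(1+299/14436) = 4701/5000 ≈ 0.940200
step 4 [2y] bond c/2=21/800: DF=(4124911/4000000 − 21/800·(0.993900+0.953100+0.940200))/(1+21/800) = 931/1000 ≈ 0.931000

1 1/2 9939/10000
2 1 9531/10000
3 3/2 4701/5000
4 2 931/1000
f(0.5y,2y) = ((9939/10000)/(931/1000) − 1)/(3/2) = 629/13965 ≈ 4.5041%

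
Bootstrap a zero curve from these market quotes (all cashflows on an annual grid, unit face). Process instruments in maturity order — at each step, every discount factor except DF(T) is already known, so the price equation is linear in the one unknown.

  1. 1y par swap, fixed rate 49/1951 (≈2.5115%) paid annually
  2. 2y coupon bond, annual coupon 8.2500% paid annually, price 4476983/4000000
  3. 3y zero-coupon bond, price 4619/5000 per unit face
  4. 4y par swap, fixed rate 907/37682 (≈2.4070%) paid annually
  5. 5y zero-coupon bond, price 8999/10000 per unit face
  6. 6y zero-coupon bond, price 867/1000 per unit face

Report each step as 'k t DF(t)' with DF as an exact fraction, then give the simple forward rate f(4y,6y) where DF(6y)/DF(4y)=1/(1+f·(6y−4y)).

step 1 [1y] swap r/1=49/1951: DF=(1 − 49/1951·(0))/(1+49/1951) = 1951/2000 ≈ 0.975500
step 2 [2y] bond c/1=33/400: DF=(4476983/4000000 − 33/400·(0.975500))/(1+33/400) = 2399/2500 ≈ 0.959600
step 3 [3y] zero: DF = P = 4619/5000 ≈ 0.923800
step 4 [4y] swap r/1=907/37682: DF=(1 − 907/37682·(0.975500+0.959600+0.923800))/(1+907/37682) = 9093/10000 ≈ 0.909300
step 5 [5y] zero: DF = P = 8999/10000 ≈ 0.899900
step 6 [6y] zero: DF = P = 867/1000 ≈ 0.867000

1 1 1951/2000
2 2 2399/2500
3 3 4619/5000
4 4 9093/10000
5 5 8999/10000
6 6 867/1000
f(4y,6y) = ((9093/10000)/(867/1000) − 1)/(2) = 141/5780 ≈ 2.4394%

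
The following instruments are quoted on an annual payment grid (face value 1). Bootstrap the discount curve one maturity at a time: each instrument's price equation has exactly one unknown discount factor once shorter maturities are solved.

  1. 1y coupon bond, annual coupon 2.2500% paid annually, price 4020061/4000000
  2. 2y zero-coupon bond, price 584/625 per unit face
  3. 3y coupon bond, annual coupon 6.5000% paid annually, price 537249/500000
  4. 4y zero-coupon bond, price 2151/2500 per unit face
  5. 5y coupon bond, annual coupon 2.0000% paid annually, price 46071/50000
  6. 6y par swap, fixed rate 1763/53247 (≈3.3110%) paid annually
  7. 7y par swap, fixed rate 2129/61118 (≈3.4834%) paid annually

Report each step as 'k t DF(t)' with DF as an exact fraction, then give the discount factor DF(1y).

step 1 [1y] bond c/1=9/400: DF=(4020061/4000000 − 9/400·(0))/(1+9/400) = 9829/10000 ≈ 0.982900
step 2 [2y] zero: DF = P = 584/625 ≈ 0.934400
step 3 [3y] bond c/1=13/200: DF=(537249/500000 − 13/200·(0.982900+0.934400))/(1+13/200) = 8919/10000 ≈ 0.891900
step 4 [4y] zero: DF = P = 2151/2500 ≈ 0.860400
step 5 [5y] bond c/1=1/50: DF=(46071/50000 − 1/50·(0.982900+0.934400+0.891900+0.860400))/(1+1/50) = 4157/5000 ≈ 0.831400
step 6 [6y] swap r/1=1763/53247: DF=(1 − 1763/53247·(0.982900+0.934400+0.891900+0.860400+0.831400))/(1+1763/53247) = 8237/10000 ≈ 0.823700
step 7 [7y] swap r/1=2129/61118: DF=(1 − 2129/61118·(0.982900+0.934400+0.891900+0.860400+0.831400+0.823700))/(1+2129/61118) = 7871/10000 ≈ 0.787100

1 1 9829/10000
2 2 584/625
3 3 8919/10000
4 4 2151/2500
5 5 4157/5000
6 6 8237/10000
7 7 7871/10000
DF(1y) = 9829/10000 ≈ 0.982900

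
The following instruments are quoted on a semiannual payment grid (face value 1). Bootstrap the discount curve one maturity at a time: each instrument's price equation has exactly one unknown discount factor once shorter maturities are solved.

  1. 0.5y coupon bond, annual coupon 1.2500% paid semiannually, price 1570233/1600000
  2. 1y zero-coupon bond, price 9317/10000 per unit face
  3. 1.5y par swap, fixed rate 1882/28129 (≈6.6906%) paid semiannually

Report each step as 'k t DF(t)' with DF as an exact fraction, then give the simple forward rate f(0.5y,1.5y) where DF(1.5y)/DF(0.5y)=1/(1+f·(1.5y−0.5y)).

1 1/2 9753/10000
2 1 9317/10000
3 3/2 9059/10000
f(0.5y,1.5y) = ((9753/10000)/(9059/10000) − 1)/(1) = 694/9059 ≈ 7.6609%

step 1 [0.5y] bond c/2=1/160: DF=(1570233/1600000 − 1/160·(0))/(1+1/160) = 9753/10000 ≈ 0.975300
step 2 [1y] zero: DF = P = 9317/10000 ≈ 0.931700
step 3 [1.5y] swap r/2=941/28129: DF=(1 − 941/28129·(0.975300+0.931700))/(1+941/28129) = 9059/10000 ≈ 0.905900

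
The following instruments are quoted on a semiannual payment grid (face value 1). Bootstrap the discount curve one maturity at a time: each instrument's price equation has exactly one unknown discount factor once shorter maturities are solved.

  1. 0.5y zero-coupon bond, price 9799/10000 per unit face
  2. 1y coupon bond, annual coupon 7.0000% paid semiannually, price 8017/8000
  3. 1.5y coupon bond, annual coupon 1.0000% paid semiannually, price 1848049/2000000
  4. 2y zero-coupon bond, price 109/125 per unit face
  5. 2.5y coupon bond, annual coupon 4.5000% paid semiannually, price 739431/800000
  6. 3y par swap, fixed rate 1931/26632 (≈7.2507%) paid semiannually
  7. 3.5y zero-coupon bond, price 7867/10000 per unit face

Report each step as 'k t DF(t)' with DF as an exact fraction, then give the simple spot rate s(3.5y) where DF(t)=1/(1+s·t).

step 1 [0.5y] zero: DF = P = 9799/10000 ≈ 0.979900
step 2 [1y] bond c/2=7/200: DF=(8017/8000 − 7/200·(0.979900))/(1+7/200) = 9351/10000 ≈ 0.935100
step 3 [1.5y] bond c/2=1/200: DF=(1848049/2000000 − 1/200·(0.979900+0.935100))/(1+1/200) = 9099/10000 ≈ 0.909900
step 4 [2y] zero: DF = P = 109/125 ≈ 0.872000
step 5 [2.5y] bond c/2=9/400: DF=(739431/800000 − 9/400·(0.979900+0.935100+0.909900+0.872000))/(1+9/400) = 4113/5000 ≈ 0.822600
step 6 [3y] swap r/2=1931/53264: DF=(1 − 1931/53264·(0.979900+0.935100+0.909900+0.872000+0.822600))/(1+1931/53264) = 8069/10000 ≈ 0.806900
step 7 [3.5y] zero: DF = P = 7867/10000 ≈ 0.786700

1 1/2 9799/10000
2 1 9351/10000
3 3/2 9099/10000
4 2 109/125
5 5/2 4113/5000
6 3 8069/10000
7 7/2 7867/10000
s(3.5y) = (1/(7867/10000) − 1)/(7/2) = 4266/55069 ≈ 7.7466%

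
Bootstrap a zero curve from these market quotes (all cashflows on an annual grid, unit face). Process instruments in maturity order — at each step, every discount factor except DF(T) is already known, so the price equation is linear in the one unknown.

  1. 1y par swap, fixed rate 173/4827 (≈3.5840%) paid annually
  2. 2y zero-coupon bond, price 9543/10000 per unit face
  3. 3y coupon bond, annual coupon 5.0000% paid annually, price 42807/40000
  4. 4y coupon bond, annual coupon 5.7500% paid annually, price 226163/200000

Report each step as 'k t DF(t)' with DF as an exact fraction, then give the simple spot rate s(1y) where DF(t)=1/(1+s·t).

1 1 4827/5000
2 2 9543/10000
3 3 4639/5000
4 4 1829/2000
s(1y) = (1/(4827/5000) − 1)/(1) = 173/4827 ≈ 3.5840%

step 1 [1y] swap r/1=173/4827: DF=(1 − 173/4827·(0))/(1+173/4827) = 4827/5000 ≈ 0.965400
step 2 [2y] zero: DF = P = 9543/10000 ≈ 0.954300
step 3 [3y] bond c/1=1/20: DF=(42807/40000 − 1/20·(0.965400+0.954300))/(1+1/20) = 4639/5000 ≈ 0.927800
step 4 [4y] bond c/1=23/400: DF=(226163/200000 − 23/400·(0.965400+0.954300+0.927800))/(1+23/400) = 1829/2000 ≈ 0.914500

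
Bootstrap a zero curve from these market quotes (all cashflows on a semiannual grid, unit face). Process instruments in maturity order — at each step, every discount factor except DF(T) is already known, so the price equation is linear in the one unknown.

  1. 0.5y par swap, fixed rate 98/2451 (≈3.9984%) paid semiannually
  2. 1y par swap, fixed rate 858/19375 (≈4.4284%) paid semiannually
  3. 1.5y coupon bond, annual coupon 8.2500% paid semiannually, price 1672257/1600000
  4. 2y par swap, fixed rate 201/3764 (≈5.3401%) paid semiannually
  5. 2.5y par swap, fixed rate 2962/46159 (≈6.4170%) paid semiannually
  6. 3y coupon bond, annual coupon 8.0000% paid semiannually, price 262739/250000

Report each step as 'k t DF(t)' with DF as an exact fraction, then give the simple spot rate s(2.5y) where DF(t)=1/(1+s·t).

1 1/2 2451/2500
2 1 9571/10000
3 3/2 927/1000
4 2 1799/2000
5 5/2 8519/10000
6 3 833/1000
s(2.5y) = (1/(8519/10000) − 1)/(5/2) = 2962/42595 ≈ 6.9539%

step 1 [0.5y] swap r/2=49/2451: DF=(1 − 49/2451·(0))/(1+49/2451) = 2451/2500 ≈ 0.980400
step 2 [1y] swap r/2=429/19375: DF=(1 − 429/19375·(0.980400))/(1+429/19375) = 9571/10000 ≈ 0.957100
step 3 [1.5y] bond c/2=33/800: DF=(1672257/1600000 − 33/800·(0.980400+0.957100))/(1+33/800) = 927/1000 ≈ 0.927000
step 4 [2y] swap r/2=201/7528: DF=(1 − 201/7528·(0.980400+0.957100+0.927000))/(1+201/7528) = 1799/2000 ≈ 0.899500
step 5 [2.5y] swap r/2=1481/46159: DF=(1 − 1481/46159·(0.980400+0.957100+0.927000+0.899500))/(1+1481/46159) = 8519/10000 ≈ 0.851900
step 6 [3y] bond c/2=1/25: DF=(262739/250000 − 1/25·(0.980400+0.957100+0.927000+0.899500+0.851900))/(1+1/25) = 833/1000 ≈ 0.833000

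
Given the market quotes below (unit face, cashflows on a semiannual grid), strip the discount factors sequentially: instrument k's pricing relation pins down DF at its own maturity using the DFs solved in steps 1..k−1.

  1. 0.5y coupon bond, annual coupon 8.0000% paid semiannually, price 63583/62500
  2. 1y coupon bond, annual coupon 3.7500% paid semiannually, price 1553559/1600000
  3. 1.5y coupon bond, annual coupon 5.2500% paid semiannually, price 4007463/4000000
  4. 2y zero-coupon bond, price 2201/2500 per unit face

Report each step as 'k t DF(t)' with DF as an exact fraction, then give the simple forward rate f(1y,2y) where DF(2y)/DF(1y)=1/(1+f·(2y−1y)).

1 1/2 4891/5000
2 1 9351/10000
3 3/2 9273/10000
4 2 2201/2500
f(1y,2y) = ((9351/10000)/(2201/2500) − 1)/(1) = 547/8804 ≈ 6.2131%

step 1 [0.5y] bond c/2=1/25: DF=(63583/62500 − 1/25·(0))/(1+1/25) = 4891/5000 ≈ 0.978200
step 2 [1y] bond c/2=3/160: DF=(1553559/1600000 − 3/160·(0.978200))/(1+3/160) = 9351/10000 ≈ 0.935100
step 3 [1.5y] bond c/2=21/800: DF=(4007463/4000000 − 21/800·(0.978200+0.935100))/(1+21/800) = 9273/10000 ≈ 0.927300
step 4 [2y] zero: DF = P = 2201/2500 ≈ 0.880400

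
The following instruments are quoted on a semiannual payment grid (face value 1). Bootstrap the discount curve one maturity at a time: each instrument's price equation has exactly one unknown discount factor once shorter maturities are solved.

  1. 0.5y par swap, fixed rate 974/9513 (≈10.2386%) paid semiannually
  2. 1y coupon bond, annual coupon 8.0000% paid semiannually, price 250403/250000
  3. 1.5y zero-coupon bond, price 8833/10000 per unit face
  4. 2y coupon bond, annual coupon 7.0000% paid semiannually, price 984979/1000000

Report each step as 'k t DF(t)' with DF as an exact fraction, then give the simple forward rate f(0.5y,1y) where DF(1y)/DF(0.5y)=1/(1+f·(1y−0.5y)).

step 1 [0.5y] swap r/2=487/9513: DF=(1 − 487/9513·(0))/(1+487/9513) = 9513/10000 ≈ 0.951300
step 2 [1y] bond c/2=1/25: DF=(250403/250000 − 1/25·(0.951300))/(1+1/25) = 1853/2000 ≈ 0.926500
step 3 [1.5y] zero: DF = P = 8833/10000 ≈ 0.883300
step 4 [2y] bond c/2=7/200: DF=(984979/1000000 − 7/200·(0.951300+0.926500+0.883300))/(1+7/200) = 8583/10000 ≈ 0.858300

1 1/2 9513/10000
2 1 1853/2000
3 3/2 8833/10000
4 2 8583/10000
f(0.5y,1y) = ((9513/10000)/(1853/2000) − 1)/(1/2) = 496/9265 ≈ 5.3535%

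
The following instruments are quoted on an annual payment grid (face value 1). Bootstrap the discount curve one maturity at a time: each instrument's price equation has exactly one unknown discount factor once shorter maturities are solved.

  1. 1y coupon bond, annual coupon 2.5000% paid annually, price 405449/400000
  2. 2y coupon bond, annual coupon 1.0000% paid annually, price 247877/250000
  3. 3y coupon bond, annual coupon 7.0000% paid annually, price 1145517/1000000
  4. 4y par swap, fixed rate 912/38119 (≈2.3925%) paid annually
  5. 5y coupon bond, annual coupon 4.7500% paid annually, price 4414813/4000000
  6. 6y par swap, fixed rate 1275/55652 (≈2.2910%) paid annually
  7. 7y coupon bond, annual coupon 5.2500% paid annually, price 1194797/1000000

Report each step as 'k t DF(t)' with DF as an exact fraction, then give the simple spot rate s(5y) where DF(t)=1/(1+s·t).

1 1 9889/10000
2 2 9719/10000
3 3 9423/10000
4 4 568/625
5 5 1101/1250
6 6 349/400
7 7 536/625
s(5y) = (1/(1101/1250) − 1)/(5) = 149/5505 ≈ 2.7066%

step 1 [1y] bond c/1=1/40: DF=(405449/400000 − 1/40·(0))/(1+1/40) = 9889/10000 ≈ 0.988900
step 2 [2y] bond c/1=1/100: DF=(247877/250000 − 1/100·(0.988900))/(1+1/100) = 9719/10000 ≈ 0.971900
step 3 [3y] bond c/1=7/100: DF=(1145517/1000000 − 7/100·(0.988900+0.971900))/(1+7/100) = 9423/10000 ≈ 0.942300
step 4 [4y] swap r/1=912/38119: DF=(1 − 912/38119·(0.988900+0.971900+0.942300))/(1+912/38119) = 568/625 ≈ 0.908800
step 5 [5y] bond c/1=19/400: DF=(4414813/4000000 − 19/400·(0.988900+0.971900+0.942300+0.908800))/(1+19/400) = 1101/1250 ≈ 0.880800
step 6 [6y] swap r/1=1275/55652: DF=(1 − 1275/55652·(0.988900+0.971900+0.942300+0.908800+0.880800))/(1+1275/55652) = 349/400 ≈ 0.872500
step 7 [7y] bond c/1=21/400: DF=(1194797/1000000 − 21/400·(0.988900+0.971900+0.942300+0.908800+0.880800+0.872500))/(1+21/400) = 536/625 ≈ 0.857600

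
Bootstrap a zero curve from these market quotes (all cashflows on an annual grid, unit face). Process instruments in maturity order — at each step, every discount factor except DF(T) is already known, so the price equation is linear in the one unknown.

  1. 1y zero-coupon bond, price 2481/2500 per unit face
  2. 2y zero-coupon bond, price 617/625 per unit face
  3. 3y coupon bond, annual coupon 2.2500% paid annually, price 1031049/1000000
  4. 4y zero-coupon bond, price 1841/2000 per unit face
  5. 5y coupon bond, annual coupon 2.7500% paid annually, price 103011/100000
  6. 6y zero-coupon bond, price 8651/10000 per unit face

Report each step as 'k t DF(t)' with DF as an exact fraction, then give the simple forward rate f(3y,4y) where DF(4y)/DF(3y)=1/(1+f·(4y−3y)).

1 1 2481/2500
2 2 617/625
3 3 603/625
4 4 1841/2000
5 5 8991/10000
6 6 8651/10000
f(3y,4y) = ((603/625)/(1841/2000) − 1)/(1) = 443/9205 ≈ 4.8126%

step 1 [1y] zero: DF = P = 2481/2500 ≈ 0.992400
step 2 [2y] zero: DF = P = 617/625 ≈ 0.987200
step 3 [3y] bond c/1=9/400: DF=(1031049/1000000 − 9/400·(0.992400+0.987200))/(1+9/400) = 603/625 ≈ 0.964800
step 4 [4y] zero: DF = P = 1841/2000 ≈ 0.920500
step 5 [5y] bond c/1=11/400: DF=(103011/100000 − 11/400·(0.992400+0.987200+0.964800+0.920500))/(1+11/400) = 8991/10000 ≈ 0.899100
step 6 [6y] zero: DF = P = 8651/10000 ≈ 0.865100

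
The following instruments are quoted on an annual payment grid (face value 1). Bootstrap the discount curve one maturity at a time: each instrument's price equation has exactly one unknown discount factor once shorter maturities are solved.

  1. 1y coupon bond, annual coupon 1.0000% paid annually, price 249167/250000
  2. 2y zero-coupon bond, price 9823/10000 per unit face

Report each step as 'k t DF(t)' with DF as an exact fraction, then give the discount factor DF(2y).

step 1 [1y] bond c/1=1/100: DF=(249167/250000 − 1/100·(0))/(1+1/100) = 2467/2500 ≈ 0.986800
step 2 [2y] zero: DF = P = 9823/10000 ≈ 0.982300

1 1 2467/2500
2 2 9823/10000
DF(2y) = 9823/10000 ≈ 0.982300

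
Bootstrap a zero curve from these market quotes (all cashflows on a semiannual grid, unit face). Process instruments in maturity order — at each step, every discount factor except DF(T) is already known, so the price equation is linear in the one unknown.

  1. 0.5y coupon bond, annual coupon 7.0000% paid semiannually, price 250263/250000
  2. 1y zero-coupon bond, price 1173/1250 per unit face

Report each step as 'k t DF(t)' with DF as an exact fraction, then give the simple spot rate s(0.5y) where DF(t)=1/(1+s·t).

step 1 [0.5y] bond c/2=7/200: DF=(250263/250000 − 7/200·(0))/(1+7/200) = 1209/1250 ≈ 0.967200
step 2 [1y] zero: DF = P = 1173/1250 ≈ 0.938400

1 1/2 1209/1250
2 1 1173/1250
s(0.5y) = (1/(1209/1250) − 1)/(1/2) = 82/1209 ≈ 6.7825%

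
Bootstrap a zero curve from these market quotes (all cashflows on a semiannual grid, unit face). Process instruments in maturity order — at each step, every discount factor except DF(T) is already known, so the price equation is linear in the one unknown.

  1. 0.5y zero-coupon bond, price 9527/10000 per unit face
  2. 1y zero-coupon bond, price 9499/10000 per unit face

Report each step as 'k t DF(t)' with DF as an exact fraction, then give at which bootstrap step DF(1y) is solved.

1 1/2 9527/10000
2 1 9499/10000
DF(1y) is solved at step 2

step 1 [0.5y] zero: DF = P = 9527/10000 ≈ 0.952700
step 2 [1y] zero: DF = P = 9499/10000 ≈ 0.949900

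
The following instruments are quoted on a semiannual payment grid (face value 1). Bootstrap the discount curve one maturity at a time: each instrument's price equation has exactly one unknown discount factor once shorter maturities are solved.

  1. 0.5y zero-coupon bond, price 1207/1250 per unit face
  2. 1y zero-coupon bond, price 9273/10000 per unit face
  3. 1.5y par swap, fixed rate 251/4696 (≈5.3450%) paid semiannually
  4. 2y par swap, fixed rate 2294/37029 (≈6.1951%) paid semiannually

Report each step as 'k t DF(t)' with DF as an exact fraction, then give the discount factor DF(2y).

step 1 [0.5y] zero: DF = P = 1207/1250 ≈ 0.965600
step 2 [1y] zero: DF = P = 9273/10000 ≈ 0.927300
step 3 [1.5y] swap r/2=251/9392: DF=(1 − 251/9392·(0.965600+0.927300))/(1+251/9392) = 9247/10000 ≈ 0.924700
step 4 [2y] swap r/2=1147/37029: DF=(1 − 1147/37029·(0.965600+0.927300+0.924700))/(1+1147/37029) = 8853/10000 ≈ 0.885300

1 1/2 1207/1250
2 1 9273/10000
3 3/2 9247/10000
4 2 8853/10000
DF(2y) = 8853/10000 ≈ 0.885300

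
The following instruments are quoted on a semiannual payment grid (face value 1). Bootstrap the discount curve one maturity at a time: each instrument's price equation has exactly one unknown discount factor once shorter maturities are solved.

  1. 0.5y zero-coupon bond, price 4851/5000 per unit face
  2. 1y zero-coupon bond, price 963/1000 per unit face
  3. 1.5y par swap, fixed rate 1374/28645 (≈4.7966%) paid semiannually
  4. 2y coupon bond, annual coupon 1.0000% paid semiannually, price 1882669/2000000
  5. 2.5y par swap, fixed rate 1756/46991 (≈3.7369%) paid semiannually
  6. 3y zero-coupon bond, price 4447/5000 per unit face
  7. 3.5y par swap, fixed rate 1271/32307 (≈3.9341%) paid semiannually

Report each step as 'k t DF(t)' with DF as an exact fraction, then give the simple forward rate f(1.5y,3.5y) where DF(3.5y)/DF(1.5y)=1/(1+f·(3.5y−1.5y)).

1 1/2 4851/5000
2 1 963/1000
3 3/2 9313/10000
4 2 1153/1250
5 5/2 4561/5000
6 3 4447/5000
7 7/2 8729/10000
f(1.5y,3.5y) = ((9313/10000)/(8729/10000) − 1)/(2) = 292/8729 ≈ 3.3452%

step 1 [0.5y] zero: DF = P = 4851/5000 ≈ 0.970200
step 2 [1y] zero: DF = P = 963/1000 ≈ 0.963000
step 3 [1.5y] swap r/2=687/28645: DF=(1 − 687/28645·(0.970200+0.963000))/(1+687/28645) = 9313/10000 ≈ 0.931300
step 4 [2y] bond c/2=1/200: DF=(1882669/2000000 − 1/200·(0.970200+0.963000+0.931300))/(1+1/200) = 1153/1250 ≈ 0.922400
step 5 [2.5y] swap r/2=878/46991: DF=(1 − 878/46991·(0.970200+0.963000+0.931300+0.922400))/(1+878/46991) = 4561/5000 ≈ 0.912200
step 6 [3y] zero: DF = P = 4447/5000 ≈ 0.889400
step 7 [3.5y] swap r/2=1271/64614: DF=(1 − 1271/64614·(0.970200+0.963000+0.931300+0.922400+0.912200+0.889400))/(1+1271/64614) = 8729/10000 ≈ 0.872900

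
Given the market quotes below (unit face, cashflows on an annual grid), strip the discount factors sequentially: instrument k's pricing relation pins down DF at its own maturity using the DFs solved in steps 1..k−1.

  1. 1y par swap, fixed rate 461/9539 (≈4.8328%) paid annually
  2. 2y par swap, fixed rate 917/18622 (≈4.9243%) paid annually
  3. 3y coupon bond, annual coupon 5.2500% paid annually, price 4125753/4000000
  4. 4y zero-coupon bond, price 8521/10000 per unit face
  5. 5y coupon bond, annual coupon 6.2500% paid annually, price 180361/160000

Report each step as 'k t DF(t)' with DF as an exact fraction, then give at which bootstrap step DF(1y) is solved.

1 1 9539/10000
2 2 9083/10000
3 3 8871/10000
4 4 8521/10000
5 5 8491/10000
DF(1y) is solved at step 1

step 1 [1y] swap r/1=461/9539: DF=(1 − 461/9539·(0))/(1+461/9539) = 9539/10000 ≈ 0.953900
step 2 [2y] swap r/1=917/18622: DF=(1 − 917/18622·(0.953900))/(1+917/18622) = 9083/10000 ≈ 0.908300
step 3 [3y] bond c/1=21/400: DF=(4125753/4000000 − 21/400·(0.953900+0.908300))/(1+21/400) = 8871/10000 ≈ 0.887100
step 4 [4y] zero: DF = P = 8521/10000 ≈ 0.852100
step 5 [5y] bond c/1=1/16: DF=(180361/160000 − 1/16·(0.953900+0.908300+0.887100+0.852100))/(1+1/16) = 8491/10000 ≈ 0.849100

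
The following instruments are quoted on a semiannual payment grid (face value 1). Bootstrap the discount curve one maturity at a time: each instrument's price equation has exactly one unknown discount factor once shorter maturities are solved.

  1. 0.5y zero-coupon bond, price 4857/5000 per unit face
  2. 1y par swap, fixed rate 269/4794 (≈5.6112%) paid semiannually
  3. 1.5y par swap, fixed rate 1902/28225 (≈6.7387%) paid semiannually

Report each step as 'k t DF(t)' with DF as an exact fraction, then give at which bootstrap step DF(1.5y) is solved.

1 1/2 4857/5000
2 1 4731/5000
3 3/2 9049/10000
DF(1.5y) is solved at step 3

step 1 [0.5y] zero: DF = P = 4857/5000 ≈ 0.971400
step 2 [1y] swap r/2=269/9588: DF=(1 − 269/9588·(0.971400))/(1+269/9588) = 4731/5000 ≈ 0.946200
step 3 [1.5y] swap r/2=951/28225: DF=(1 − 951/28225·(0.971400+0.946200))/(1+951/28225) = 9049/10000 ≈ 0.904900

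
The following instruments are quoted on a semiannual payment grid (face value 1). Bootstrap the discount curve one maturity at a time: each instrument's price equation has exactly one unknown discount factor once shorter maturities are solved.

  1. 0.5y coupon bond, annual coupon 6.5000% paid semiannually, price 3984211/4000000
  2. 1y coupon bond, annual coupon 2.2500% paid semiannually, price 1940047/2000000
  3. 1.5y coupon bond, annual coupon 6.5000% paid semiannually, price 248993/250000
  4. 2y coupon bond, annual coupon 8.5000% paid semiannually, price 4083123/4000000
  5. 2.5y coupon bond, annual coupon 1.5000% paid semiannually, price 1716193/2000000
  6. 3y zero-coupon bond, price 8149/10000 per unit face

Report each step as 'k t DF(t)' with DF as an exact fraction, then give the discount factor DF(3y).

step 1 [0.5y] bond c/2=13/400: DF=(3984211/4000000 − 13/400·(0))/(1+13/400) = 9647/10000 ≈ 0.964700
step 2 [1y] bond c/2=9/800: DF=(1940047/2000000 − 9/800·(0.964700))/(1+9/800) = 1897/2000 ≈ 0.948500
step 3 [1.5y] bond c/2=13/400: DF=(248993/250000 − 13/400·(0.964700+0.948500))/(1+13/400) = 2261/2500 ≈ 0.904400
step 4 [2y] bond c/2=17/400: DF=(4083123/4000000 − 17/400·(0.964700+0.948500+0.904400))/(1+17/400) = 8643/10000 ≈ 0.864300
step 5 [2.5y] bond c/2=3/400: DF=(1716193/2000000 − 3/400·(0.964700+0.948500+0.904400+0.864300))/(1+3/400) = 8243/10000 ≈ 0.824300
step 6 [3y] zero: DF = P = 8149/10000 ≈ 0.814900

1 1/2 9647/10000
2 1 1897/2000
3 3/2 2261/2500
4 2 8643/10000
5 5/2 8243/10000
6 3 8149/10000
DF(3y) = 8149/10000 ≈ 0.814900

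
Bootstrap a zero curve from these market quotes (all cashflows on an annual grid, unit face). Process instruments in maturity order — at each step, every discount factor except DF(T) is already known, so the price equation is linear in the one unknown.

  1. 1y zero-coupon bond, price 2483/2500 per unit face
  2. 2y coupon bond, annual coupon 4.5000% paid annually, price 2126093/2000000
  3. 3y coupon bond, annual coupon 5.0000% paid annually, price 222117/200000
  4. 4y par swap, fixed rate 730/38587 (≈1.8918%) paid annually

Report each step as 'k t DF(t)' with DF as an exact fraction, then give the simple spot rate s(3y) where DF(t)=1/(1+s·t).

step 1 [1y] zero: DF = P = 2483/2500 ≈ 0.993200
step 2 [2y] bond c/1=9/200: DF=(2126093/2000000 − 9/200·(0.993200))/(1+9/200) = 1949/2000 ≈ 0.974500
step 3 [3y] bond c/1=1/20: DF=(222117/200000 − 1/20·(0.993200+0.974500))/(1+1/20) = 241/250 ≈ 0.964000
step 4 [4y] swap r/1=730/38587: DF=(1 − 730/38587·(0.993200+0.974500+0.964000))/(1+730/38587) = 927/1000 ≈ 0.927000

1 1 2483/2500
2 2 1949/2000
3 3 241/250
4 4 927/1000
s(3y) = (1/(241/250) − 1)/(3) = 3/241 ≈ 1.2448%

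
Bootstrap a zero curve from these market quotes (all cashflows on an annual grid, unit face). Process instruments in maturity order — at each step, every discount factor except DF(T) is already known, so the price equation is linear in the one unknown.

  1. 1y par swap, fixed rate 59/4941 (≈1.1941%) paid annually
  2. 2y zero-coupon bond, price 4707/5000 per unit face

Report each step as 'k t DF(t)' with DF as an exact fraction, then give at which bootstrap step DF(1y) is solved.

step 1 [1y] swap r/1=59/4941: DF=(1 − 59/4941·(0))/(1+59/4941) = 4941/5000 ≈ 0.988200
step 2 [2y] zero: DF = P = 4707/5000 ≈ 0.941400

1 1 4941/5000
2 2 4707/5000
DF(1y) is solved at step 1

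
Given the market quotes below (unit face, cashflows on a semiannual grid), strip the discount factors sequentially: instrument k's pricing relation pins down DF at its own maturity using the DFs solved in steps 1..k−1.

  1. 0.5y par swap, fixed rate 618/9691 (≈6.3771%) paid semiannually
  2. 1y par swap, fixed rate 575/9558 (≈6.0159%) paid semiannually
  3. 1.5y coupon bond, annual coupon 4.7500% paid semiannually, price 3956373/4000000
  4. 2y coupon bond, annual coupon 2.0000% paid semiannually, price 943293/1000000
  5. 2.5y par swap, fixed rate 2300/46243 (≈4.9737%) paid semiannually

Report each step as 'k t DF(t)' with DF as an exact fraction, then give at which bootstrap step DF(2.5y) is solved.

step 1 [0.5y] swap r/2=309/9691: DF=(1 − 309/9691·(0))/(1+309/9691) = 9691/10000 ≈ 0.969100
step 2 [1y] swap r/2=575/19116: DF=(1 − 575/19116·(0.969100))/(1+575/19116) = 377/400 ≈ 0.942500
step 3 [1.5y] bond c/2=19/800: DF=(3956373/4000000 − 19/800·(0.969100+0.942500))/(1+19/800) = 4609/5000 ≈ 0.921800
step 4 [2y] bond c/2=1/100: DF=(943293/1000000 − 1/100·(0.969100+0.942500+0.921800))/(1+1/100) = 9059/10000 ≈ 0.905900
step 5 [2.5y] swap r/2=1150/46243: DF=(1 − 1150/46243·(0.969100+0.942500+0.921800+0.905900))/(1+1150/46243) = 177/200 ≈ 0.885000

1 1/2 9691/10000
2 1 377/400
3 3/2 4609/5000
4 2 9059/10000
5 5/2 177/200
DF(2.5y) is solved at step 5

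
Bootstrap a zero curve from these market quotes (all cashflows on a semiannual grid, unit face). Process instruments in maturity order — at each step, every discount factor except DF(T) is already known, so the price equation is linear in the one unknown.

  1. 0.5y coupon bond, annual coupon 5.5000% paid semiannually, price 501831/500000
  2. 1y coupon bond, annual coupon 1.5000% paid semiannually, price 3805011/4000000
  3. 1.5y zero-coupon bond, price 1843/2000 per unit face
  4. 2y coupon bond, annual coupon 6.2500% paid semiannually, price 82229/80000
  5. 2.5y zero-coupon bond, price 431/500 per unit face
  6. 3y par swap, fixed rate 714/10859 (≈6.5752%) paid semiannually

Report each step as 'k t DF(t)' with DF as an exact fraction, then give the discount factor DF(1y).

step 1 [0.5y] bond c/2=11/400: DF=(501831/500000 − 11/400·(0))/(1+11/400) = 1221/1250 ≈ 0.976800
step 2 [1y] bond c/2=3/400: DF=(3805011/4000000 − 3/400·(0.976800))/(1+3/400) = 9369/10000 ≈ 0.936900
step 3 [1.5y] zero: DF = P = 1843/2000 ≈ 0.921500
step 4 [2y] bond c/2=1/32: DF=(82229/80000 − 1/32·(0.976800+0.936900+0.921500))/(1+1/32) = 2277/2500 ≈ 0.910800
step 5 [2.5y] zero: DF = P = 431/500 ≈ 0.862000
step 6 [3y] swap r/2=357/10859: DF=(1 − 357/10859·(0.976800+0.936900+0.921500+0.910800+0.862000))/(1+357/10859) = 1643/2000 ≈ 0.821500

1 1/2 1221/1250
2 1 9369/10000
3 3/2 1843/2000
4 2 2277/2500
5 5/2 431/500
6 3 1643/2000
DF(1y) = 9369/10000 ≈ 0.936900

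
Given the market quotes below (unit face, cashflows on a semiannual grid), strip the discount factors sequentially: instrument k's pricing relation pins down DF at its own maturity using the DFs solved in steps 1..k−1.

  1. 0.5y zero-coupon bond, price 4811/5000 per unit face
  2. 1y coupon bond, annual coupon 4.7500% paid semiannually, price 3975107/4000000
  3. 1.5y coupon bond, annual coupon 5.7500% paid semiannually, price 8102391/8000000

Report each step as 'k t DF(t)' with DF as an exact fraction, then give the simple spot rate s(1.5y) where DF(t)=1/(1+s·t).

1 1/2 4811/5000
2 1 2371/2500
3 3/2 9311/10000
s(1.5y) = (1/(9311/10000) − 1)/(3/2) = 1378/27933 ≈ 4.9332%

step 1 [0.5y] zero: DF = P = 4811/5000 ≈ 0.962200
step 2 [1y] bond c/2=19/800: DF=(3975107/4000000 − 19/800·(0.962200))/(1+19/800) = 2371/2500 ≈ 0.948400
step 3 [1.5y] bond c/2=23/800: DF=(8102391/8000000 − 23/800·(0.962200+0.948400))/(1+23/800) = 9311/10000 ≈ 0.931100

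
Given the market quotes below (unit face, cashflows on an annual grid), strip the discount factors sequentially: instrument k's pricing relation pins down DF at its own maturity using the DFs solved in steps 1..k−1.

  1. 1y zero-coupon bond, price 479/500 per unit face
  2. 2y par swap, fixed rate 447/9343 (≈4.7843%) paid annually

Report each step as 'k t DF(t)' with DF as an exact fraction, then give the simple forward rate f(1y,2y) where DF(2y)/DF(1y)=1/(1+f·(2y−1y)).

1 1 479/500
2 2 4553/5000
f(1y,2y) = ((479/500)/(4553/5000) − 1)/(1) = 237/4553 ≈ 5.2054%

step 1 [1y] zero: DF = P = 479/500 ≈ 0.958000
step 2 [2y] swap r/1=447/9343: DF=(1 − 447/9343·(0.958000))/(1+447/9343) = 4553/5000 ≈ 0.910600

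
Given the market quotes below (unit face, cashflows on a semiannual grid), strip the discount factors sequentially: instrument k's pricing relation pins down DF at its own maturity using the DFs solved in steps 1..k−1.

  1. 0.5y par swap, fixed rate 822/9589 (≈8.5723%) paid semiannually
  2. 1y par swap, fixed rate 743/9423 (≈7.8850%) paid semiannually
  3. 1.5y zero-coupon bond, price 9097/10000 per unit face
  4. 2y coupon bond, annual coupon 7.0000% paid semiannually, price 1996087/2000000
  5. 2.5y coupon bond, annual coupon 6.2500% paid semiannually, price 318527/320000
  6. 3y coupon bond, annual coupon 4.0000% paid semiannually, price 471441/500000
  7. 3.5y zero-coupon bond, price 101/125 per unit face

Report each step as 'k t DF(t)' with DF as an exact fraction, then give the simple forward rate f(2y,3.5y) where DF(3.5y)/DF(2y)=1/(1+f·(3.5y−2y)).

1 1/2 9589/10000
2 1 9257/10000
3 3/2 9097/10000
4 2 4349/5000
5 5/2 4271/5000
6 3 4179/5000
7 7/2 101/125
f(2y,3.5y) = ((4349/5000)/(101/125) − 1)/(3/2) = 103/2020 ≈ 5.0990%

step 1 [0.5y] swap r/2=411/9589: DF=(1 − 411/9589·(0))/(1+411/9589) = 9589/10000 ≈ 0.958900
step 2 [1y] swap r/2=743/18846: DF=(1 − 743/18846·(0.958900))/(1+743/18846) = 9257/10000 ≈ 0.925700
step 3 [1.5y] zero: DF = P = 9097/10000 ≈ 0.909700
step 4 [2y] bond c/2=7/200: DF=(1996087/2000000 − 7/200·(0.958900+0.925700+0.909700))/(1+7/200) = 4349/5000 ≈ 0.869800
step 5 [2.5y] bond c/2=1/32: DF=(318527/320000 − 1/32·(0.958900+0.925700+0.909700+0.869800))/(1+1/32) = 4271/5000 ≈ 0.854200
step 6 [3y] bond c/2=1/50: DF=(471441/500000 − 1/50·(0.958900+0.925700+0.909700+0.869800+0.854200))/(1+1/50) = 4179/5000 ≈ 0.835800
step 7 [3.5y] zero: DF = P = 101/125 ≈ 0.808000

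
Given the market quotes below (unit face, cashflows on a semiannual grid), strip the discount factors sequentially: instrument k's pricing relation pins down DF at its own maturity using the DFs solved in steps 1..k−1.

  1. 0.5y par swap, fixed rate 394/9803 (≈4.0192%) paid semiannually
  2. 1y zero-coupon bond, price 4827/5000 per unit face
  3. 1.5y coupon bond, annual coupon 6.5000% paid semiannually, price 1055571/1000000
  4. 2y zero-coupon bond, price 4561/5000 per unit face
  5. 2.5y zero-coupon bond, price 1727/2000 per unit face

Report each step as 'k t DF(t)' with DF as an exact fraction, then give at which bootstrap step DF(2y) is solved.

1 1/2 9803/10000
2 1 4827/5000
3 3/2 9611/10000
4 2 4561/5000
5 5/2 1727/2000
DF(2y) is solved at step 4

step 1 [0.5y] swap r/2=197/9803: DF=(1 − 197/9803·(0))/(1+197/9803) = 9803/10000 ≈ 0.980300
step 2 [1y] zero: DF = P = 4827/5000 ≈ 0.965400
step 3 [1.5y] bond c/2=13/400: DF=(1055571/1000000 − 13/400·(0.980300+0.965400))/(1+13/400) = 9611/10000 ≈ 0.961100
step 4 [2y] zero: DF = P = 4561/5000 ≈ 0.912200
step 5 [2.5y] zero: DF = P = 1727/2000 ≈ 0.863500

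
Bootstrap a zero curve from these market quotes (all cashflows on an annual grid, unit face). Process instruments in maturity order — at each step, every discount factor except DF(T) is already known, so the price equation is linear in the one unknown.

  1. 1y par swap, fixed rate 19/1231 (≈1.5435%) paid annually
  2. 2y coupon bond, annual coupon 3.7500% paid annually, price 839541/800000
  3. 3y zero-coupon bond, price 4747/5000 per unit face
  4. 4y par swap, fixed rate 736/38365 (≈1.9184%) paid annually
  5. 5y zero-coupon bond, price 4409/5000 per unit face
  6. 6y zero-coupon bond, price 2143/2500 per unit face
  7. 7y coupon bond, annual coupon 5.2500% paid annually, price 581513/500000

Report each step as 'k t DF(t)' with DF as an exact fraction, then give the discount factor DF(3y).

1 1 1231/1250
2 2 9759/10000
3 3 4747/5000
4 4 579/625
5 5 4409/5000
6 6 2143/2500
7 7 8269/10000
DF(3y) = 4747/5000 ≈ 0.949400

step 1 [1y] swap r/1=19/1231: DF=(1 − 19/1231·(0))/(1+19/1231) = 1231/1250 ≈ 0.984800
step 2 [2y] bond c/1=3/80: DF=(839541/800000 − 3/80·(0.984800))/(1+3/80) = 9759/10000 ≈ 0.975900
step 3 [3y] zero: DF = P = 4747/5000 ≈ 0.949400
step 4 [4y] swap r/1=736/38365: DF=(1 − 736/38365·(0.984800+0.975900+0.949400))/(1+736/38365) = 579/625 ≈ 0.926400
step 5 [5y] zero: DF = P = 4409/5000 ≈ 0.881800
step 6 [6y] zero: DF = P = 2143/2500 ≈ 0.857200
step 7 [7y] bond c/1=21/400: DF=(581513/500000 − 21/400·(0.984800+0.975900+0.949400+0.926400+0.881800+0.857200))/(1+21/400) = 8269/10000 ≈ 0.826900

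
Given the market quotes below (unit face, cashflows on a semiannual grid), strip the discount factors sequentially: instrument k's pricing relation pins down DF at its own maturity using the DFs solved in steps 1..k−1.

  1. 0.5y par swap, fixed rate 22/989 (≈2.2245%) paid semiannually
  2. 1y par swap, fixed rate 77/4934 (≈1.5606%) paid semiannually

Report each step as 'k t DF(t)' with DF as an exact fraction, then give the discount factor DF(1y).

step 1 [0.5y] swap r/2=11/989: DF=(1 − 11/989·(0))/(1+11/989) = 989/1000 ≈ 0.989000
step 2 [1y] swap r/2=77/9868: DF=(1 − 77/9868·(0.989000))/(1+77/9868) = 4923/5000 ≈ 0.984600

1 1/2 989/1000
2 1 4923/5000
DF(1y) = 4923/5000 ≈ 0.984600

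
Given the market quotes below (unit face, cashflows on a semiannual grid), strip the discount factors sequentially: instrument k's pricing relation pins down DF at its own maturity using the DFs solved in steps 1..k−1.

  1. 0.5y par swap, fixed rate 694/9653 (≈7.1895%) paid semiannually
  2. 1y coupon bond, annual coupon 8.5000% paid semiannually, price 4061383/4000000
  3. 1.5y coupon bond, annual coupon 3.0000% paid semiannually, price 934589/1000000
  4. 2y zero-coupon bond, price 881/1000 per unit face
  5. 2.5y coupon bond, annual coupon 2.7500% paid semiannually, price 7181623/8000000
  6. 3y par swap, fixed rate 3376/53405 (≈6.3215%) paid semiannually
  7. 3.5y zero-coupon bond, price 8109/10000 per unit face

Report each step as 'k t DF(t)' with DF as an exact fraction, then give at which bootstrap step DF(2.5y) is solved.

step 1 [0.5y] swap r/2=347/9653: DF=(1 − 347/9653·(0))/(1+347/9653) = 9653/10000 ≈ 0.965300
step 2 [1y] bond c/2=17/400: DF=(4061383/4000000 − 17/400·(0.965300))/(1+17/400) = 4673/5000 ≈ 0.934600
step 3 [1.5y] bond c/2=3/200: DF=(934589/1000000 − 3/200·(0.965300+0.934600))/(1+3/200) = 8927/10000 ≈ 0.892700
step 4 [2y] zero: DF = P = 881/1000 ≈ 0.881000
step 5 [2.5y] bond c/2=11/800: DF=(7181623/8000000 − 11/800·(0.965300+0.934600+0.892700+0.881000))/(1+11/800) = 8357/10000 ≈ 0.835700
step 6 [3y] swap r/2=1688/53405: DF=(1 − 1688/53405·(0.965300+0.934600+0.892700+0.881000+0.835700))/(1+1688/53405) = 1039/1250 ≈ 0.831200
step 7 [3.5y] zero: DF = P = 8109/10000 ≈ 0.810900

1 1/2 9653/10000
2 1 4673/5000
3 3/2 8927/10000
4 2 881/1000
5 5/2 8357/10000
6 3 1039/1250
7 7/2 8109/10000
DF(2.5y) is solved at step 5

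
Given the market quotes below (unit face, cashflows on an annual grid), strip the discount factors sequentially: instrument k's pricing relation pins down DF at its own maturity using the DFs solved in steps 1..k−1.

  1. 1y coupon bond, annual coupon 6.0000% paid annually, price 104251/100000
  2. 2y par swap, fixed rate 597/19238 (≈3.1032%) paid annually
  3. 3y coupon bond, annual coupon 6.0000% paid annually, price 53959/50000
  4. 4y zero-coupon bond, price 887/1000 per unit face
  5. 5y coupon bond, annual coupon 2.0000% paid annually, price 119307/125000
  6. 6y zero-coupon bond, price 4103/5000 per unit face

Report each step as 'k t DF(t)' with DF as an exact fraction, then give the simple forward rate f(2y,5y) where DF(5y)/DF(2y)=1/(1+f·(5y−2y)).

step 1 [1y] bond c/1=3/50: DF=(104251/100000 − 3/50·(0))/(1+3/50) = 1967/2000 ≈ 0.983500
step 2 [2y] swap r/1=597/19238: DF=(1 − 597/19238·(0.983500))/(1+597/19238) = 9403/10000 ≈ 0.940300
step 3 [3y] bond c/1=3/50: DF=(53959/50000 − 3/50·(0.983500+0.940300))/(1+3/50) = 2273/2500 ≈ 0.909200
step 4 [4y] zero: DF = P = 887/1000 ≈ 0.887000
step 5 [5y] bond c/1=1/50: DF=(119307/125000 − 1/50·(0.983500+0.940300+0.909200+0.887000))/(1+1/50) = 2157/2500 ≈ 0.862800
step 6 [6y] zero: DF = P = 4103/5000 ≈ 0.820600

1 1 1967/2000
2 2 9403/10000
3 3 2273/2500
4 4 887/1000
5 5 2157/2500
6 6 4103/5000
f(2y,5y) = ((9403/10000)/(2157/2500) − 1)/(3) = 775/25884 ≈ 2.9941%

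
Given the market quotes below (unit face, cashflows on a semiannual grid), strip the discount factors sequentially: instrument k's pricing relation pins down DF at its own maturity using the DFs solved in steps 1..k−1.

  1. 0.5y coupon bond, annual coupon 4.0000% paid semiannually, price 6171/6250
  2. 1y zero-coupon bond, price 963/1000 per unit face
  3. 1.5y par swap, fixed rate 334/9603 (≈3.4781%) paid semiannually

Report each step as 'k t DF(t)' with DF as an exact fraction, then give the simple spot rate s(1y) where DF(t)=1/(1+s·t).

1 1/2 121/125
2 1 963/1000
3 3/2 9499/10000
s(1y) = (1/(963/1000) − 1)/(1) = 37/963 ≈ 3.8422%

step 1 [0.5y] bond c/2=1/50: DF=(6171/6250 − 1/50·(0))/(1+1/50) = 121/125 ≈ 0.968000
step 2 [1y] zero: DF = P = 963/1000 ≈ 0.963000
step 3 [1.5y] swap r/2=167/9603: DF=(1 − 167/9603·(0.968000+0.963000))/(1+167/9603) = 9499/10000 ≈ 0.949900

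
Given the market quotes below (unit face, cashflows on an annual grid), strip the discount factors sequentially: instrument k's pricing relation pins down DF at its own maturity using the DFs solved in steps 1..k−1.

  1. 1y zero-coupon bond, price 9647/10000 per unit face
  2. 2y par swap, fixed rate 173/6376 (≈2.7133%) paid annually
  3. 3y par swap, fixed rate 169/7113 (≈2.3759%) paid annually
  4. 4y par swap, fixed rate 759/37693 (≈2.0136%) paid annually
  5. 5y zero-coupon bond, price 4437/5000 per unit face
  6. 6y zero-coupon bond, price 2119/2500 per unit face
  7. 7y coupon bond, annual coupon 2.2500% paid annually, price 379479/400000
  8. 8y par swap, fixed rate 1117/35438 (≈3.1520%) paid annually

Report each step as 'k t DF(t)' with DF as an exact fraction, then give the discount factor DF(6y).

step 1 [1y] zero: DF = P = 9647/10000 ≈ 0.964700
step 2 [2y] swap r/1=173/6376: DF=(1 − 173/6376·(0.964700))/(1+173/6376) = 9481/10000 ≈ 0.948100
step 3 [3y] swap r/1=169/7113: DF=(1 − 169/7113·(0.964700+0.948100))/(1+169/7113) = 2331/2500 ≈ 0.932400
step 4 [4y] swap r/1=759/37693: DF=(1 − 759/37693·(0.964700+0.948100+0.932400))/(1+759/37693) = 9241/10000 ≈ 0.924100
step 5 [5y] zero: DF = P = 4437/5000 ≈ 0.887400
step 6 [6y] zero: DF = P = 2119/2500 ≈ 0.847600
step 7 [7y] bond c/1=9/400: DF=(379479/400000 − 9/400·(0.964700+0.948100+0.932400+0.924100+0.887400+0.847600))/(1+9/400) = 8067/10000 ≈ 0.806700
step 8 [8y] swap r/1=1117/35438: DF=(1 − 1117/35438·(0.964700+0.948100+0.932400+0.924100+0.887400+0.847600+0.806700))/(1+1117/35438) = 3883/5000 ≈ 0.776600

1 1 9647/10000
2 2 9481/10000
3 3 2331/2500
4 4 9241/10000
5 5 4437/5000
6 6 2119/2500
7 7 8067/10000
8 8 3883/5000
DF(6y) = 2119/2500 ≈ 0.847600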